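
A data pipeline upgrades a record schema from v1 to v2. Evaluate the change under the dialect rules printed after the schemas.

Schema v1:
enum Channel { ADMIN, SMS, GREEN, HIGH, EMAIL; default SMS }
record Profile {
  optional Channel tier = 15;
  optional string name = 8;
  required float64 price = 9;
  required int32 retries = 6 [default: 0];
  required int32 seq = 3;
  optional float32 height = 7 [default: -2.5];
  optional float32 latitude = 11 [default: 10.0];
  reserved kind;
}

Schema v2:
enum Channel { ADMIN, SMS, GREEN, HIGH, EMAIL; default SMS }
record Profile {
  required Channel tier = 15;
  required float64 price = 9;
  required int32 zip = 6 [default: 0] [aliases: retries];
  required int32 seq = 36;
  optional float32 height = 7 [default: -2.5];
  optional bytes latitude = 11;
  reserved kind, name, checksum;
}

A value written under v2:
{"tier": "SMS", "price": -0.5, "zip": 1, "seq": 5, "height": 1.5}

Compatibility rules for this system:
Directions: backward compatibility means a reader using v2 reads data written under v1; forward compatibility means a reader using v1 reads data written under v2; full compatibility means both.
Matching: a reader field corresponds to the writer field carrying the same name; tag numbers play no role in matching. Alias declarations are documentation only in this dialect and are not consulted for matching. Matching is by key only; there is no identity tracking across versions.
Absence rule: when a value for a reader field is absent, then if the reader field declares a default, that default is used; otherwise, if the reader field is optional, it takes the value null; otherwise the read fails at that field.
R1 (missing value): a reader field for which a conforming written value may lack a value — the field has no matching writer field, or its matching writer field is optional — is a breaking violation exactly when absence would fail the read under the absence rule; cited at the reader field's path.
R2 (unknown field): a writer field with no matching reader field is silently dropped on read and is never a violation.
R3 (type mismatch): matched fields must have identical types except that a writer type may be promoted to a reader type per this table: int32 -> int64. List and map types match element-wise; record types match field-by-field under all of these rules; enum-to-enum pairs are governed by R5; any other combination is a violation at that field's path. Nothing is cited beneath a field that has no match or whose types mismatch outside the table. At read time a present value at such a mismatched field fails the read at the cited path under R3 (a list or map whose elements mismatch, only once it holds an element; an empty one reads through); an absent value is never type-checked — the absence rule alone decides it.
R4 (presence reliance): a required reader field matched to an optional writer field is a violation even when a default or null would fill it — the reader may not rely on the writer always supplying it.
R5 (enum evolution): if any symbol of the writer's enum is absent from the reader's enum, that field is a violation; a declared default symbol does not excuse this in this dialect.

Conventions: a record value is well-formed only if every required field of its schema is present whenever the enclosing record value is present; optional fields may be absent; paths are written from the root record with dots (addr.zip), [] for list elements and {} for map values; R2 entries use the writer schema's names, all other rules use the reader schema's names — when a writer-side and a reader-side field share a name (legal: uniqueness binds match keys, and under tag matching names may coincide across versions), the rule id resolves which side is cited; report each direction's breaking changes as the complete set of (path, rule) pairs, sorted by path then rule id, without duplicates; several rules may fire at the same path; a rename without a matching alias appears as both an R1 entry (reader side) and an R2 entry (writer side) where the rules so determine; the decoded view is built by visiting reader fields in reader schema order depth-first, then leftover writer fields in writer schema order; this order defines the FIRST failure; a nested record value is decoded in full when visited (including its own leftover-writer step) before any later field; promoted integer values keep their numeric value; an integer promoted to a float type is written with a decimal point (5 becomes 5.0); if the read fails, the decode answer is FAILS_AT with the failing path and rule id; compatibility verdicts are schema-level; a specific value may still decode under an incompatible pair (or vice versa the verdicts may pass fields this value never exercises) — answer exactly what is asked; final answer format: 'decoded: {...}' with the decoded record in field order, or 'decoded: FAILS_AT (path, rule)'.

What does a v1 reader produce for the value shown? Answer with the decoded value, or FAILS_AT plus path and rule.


arrows below run writer -> reader for Profile
decode (reader v1):
  tier := "SMS"
  name := null (absent, optional -> null)
  price := -0.5
  retries := 0 (absent -> default)
  seq := 5
  height := 1.5
  latitude := 10.0 (absent -> default)
  writer zip: unknown -> dropped
  => decoded: {"tier": "SMS", "name": null, "price": -0.5, "retries": 0, "seq": 5, "height": 1.5, "latitude": 10.0}
diffs on Profile not affecting the asked answer:
  field tier in record Profile: optional changed to required -> schema-level compatibility only; this Profile value's decode is unchanged
  field seq in record Profile: tag 3 changed to 36 -> inert under this dialect — no rule fires on Profile and the result does not move
  field latitude in record Profile: type float32 changed to bytes (its default is dropped) -> schema-level compatibility only; this Profile value's decode is unchanged
  removed field name from record Profile (its key "name" joins the reserved list) -> inert under this dialect — no rule fires on Profile and the result does not move

decoded: {"tier": "SMS", "name": null, "price": -0.5, "retries": 0, "seq": 5, "height": 1.5, "latitude": 10.0}


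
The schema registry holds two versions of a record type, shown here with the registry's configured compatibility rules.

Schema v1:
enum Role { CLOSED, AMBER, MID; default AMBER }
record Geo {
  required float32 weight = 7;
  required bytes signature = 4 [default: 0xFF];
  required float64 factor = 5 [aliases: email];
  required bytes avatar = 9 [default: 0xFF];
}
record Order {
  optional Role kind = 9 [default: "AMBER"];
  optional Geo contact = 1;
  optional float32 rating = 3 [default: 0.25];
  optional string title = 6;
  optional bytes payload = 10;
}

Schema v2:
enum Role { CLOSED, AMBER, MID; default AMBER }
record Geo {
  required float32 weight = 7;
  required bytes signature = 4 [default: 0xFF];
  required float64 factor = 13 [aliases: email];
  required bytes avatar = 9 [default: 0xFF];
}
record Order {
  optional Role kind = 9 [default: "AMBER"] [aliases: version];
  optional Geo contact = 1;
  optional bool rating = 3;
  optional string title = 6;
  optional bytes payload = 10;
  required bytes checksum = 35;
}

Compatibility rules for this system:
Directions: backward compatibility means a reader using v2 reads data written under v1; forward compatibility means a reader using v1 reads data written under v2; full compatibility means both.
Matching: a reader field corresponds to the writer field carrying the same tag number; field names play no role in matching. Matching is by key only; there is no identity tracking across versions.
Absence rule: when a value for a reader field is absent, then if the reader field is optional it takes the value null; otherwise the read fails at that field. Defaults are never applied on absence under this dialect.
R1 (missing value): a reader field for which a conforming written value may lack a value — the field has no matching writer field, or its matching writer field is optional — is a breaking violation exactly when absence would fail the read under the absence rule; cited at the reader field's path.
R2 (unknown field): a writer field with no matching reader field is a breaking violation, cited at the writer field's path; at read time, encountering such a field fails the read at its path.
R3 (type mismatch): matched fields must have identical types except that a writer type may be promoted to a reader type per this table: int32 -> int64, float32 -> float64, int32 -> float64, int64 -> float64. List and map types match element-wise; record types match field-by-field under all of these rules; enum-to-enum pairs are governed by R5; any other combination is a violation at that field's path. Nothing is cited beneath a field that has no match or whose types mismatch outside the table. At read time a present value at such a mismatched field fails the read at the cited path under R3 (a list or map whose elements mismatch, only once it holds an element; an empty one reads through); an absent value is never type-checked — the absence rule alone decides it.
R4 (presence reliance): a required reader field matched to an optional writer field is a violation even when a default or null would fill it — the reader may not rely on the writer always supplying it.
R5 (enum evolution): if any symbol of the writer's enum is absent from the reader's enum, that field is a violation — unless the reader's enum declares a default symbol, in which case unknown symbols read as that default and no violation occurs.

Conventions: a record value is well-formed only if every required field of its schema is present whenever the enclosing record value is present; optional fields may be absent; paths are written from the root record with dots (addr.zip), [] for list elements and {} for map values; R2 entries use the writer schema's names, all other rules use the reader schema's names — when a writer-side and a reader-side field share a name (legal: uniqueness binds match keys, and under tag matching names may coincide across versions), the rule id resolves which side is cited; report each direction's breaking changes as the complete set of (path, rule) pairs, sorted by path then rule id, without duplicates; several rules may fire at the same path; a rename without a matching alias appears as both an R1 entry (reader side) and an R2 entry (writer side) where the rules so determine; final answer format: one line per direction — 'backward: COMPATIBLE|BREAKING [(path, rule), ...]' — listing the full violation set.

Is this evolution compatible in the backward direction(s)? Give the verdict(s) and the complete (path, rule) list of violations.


backward: BREAKING [(checksum, R1), (contact.factor, R1), (contact.factor, R2), (rating, R3)]

each type pair in Order: writer, then reader
checking backward for Order: reader v2 against writer v1:
  kind <- kind (Role -> Role, writer optional)
  contact <- contact (Geo -> Geo, writer optional)
  rating <- rating (float32 -> bool, writer optional)
  title <- title (string -> string, writer optional)
  payload <- payload (bytes -> bytes, writer optional)
  no writer field matches reader checksum
  contact.weight <- contact.weight (float32 -> float32, writer required)
  contact.signature <- contact.signature (bytes -> bytes, writer required)
  no writer field matches reader contact.factor
  contact.avatar <- contact.avatar (bytes -> bytes, writer required)
  leftover writer field: contact.factor
  breaking: (checksum, R1)
  breaking: (contact.factor, R1)
  breaking: (contact.factor, R2)
  breaking: (rating, R3)
  => 4 violation(s): backward is BREAKING for Order


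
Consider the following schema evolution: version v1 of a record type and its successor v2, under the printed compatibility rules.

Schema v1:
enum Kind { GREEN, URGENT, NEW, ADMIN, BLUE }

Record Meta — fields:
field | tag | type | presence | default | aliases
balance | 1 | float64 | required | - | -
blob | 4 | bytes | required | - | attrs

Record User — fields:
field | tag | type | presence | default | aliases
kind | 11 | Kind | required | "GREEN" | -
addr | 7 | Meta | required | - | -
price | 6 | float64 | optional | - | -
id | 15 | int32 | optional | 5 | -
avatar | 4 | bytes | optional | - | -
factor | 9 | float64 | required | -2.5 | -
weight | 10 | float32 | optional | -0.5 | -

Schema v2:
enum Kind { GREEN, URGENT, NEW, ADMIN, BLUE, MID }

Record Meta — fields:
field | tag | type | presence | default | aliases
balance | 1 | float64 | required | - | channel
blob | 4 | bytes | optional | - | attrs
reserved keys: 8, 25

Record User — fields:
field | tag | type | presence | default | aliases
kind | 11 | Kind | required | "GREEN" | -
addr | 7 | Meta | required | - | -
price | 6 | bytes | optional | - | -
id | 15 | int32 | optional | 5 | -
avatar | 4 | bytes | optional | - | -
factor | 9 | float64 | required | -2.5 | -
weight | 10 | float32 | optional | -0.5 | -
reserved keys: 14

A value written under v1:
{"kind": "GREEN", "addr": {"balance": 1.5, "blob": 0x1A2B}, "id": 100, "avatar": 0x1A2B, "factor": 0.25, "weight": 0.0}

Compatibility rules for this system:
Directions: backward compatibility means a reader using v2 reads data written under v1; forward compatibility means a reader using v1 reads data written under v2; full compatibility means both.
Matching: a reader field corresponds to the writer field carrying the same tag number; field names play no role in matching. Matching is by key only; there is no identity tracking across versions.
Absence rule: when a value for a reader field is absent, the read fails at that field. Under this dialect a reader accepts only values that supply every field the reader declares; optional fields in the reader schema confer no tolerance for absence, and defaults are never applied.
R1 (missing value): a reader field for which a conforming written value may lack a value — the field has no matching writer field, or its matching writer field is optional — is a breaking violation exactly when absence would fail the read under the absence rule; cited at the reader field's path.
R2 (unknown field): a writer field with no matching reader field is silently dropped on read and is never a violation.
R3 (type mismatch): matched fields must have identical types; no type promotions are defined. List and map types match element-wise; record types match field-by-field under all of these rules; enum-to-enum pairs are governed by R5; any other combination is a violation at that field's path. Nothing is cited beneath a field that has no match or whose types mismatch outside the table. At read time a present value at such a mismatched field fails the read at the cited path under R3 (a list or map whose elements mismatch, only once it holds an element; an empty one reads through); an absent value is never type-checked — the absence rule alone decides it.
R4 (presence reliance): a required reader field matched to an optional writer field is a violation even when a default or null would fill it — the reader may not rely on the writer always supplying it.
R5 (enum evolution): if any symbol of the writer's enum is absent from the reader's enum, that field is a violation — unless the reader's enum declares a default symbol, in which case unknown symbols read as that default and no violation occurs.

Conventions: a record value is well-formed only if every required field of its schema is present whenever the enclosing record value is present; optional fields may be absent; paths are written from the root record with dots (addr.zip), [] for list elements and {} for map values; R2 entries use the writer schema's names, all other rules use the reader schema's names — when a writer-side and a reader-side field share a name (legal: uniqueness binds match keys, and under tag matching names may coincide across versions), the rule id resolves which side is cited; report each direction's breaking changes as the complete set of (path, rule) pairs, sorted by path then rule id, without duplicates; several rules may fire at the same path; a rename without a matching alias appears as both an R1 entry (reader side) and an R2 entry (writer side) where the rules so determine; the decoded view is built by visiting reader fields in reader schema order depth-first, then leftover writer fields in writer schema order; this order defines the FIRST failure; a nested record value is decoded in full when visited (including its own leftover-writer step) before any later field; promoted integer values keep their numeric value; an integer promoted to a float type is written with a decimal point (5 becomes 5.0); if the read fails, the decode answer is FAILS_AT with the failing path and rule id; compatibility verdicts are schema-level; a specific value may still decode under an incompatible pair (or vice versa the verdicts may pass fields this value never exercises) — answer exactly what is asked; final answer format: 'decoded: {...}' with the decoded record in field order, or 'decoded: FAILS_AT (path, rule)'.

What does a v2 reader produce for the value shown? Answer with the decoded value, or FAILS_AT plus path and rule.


decoded: FAILS_AT (price, R1)

in User below, arrows point writer -> reader
decode walk for User under reader schema v2:
  kind := "GREEN"
  addr.balance := 1.5
  addr.blob := 0x1A2B
  read fails at price under R1 (no fill)
  => FAILS_AT (price, R1)
diffs on User not affecting the asked answer:
  enum Kind (field kind in record User): symbol MID added -> a verdict-level change on User — the shown value reads the same
  field blob in record Meta: required changed to optional -> a verdict-level change on User — the shown value reads the same


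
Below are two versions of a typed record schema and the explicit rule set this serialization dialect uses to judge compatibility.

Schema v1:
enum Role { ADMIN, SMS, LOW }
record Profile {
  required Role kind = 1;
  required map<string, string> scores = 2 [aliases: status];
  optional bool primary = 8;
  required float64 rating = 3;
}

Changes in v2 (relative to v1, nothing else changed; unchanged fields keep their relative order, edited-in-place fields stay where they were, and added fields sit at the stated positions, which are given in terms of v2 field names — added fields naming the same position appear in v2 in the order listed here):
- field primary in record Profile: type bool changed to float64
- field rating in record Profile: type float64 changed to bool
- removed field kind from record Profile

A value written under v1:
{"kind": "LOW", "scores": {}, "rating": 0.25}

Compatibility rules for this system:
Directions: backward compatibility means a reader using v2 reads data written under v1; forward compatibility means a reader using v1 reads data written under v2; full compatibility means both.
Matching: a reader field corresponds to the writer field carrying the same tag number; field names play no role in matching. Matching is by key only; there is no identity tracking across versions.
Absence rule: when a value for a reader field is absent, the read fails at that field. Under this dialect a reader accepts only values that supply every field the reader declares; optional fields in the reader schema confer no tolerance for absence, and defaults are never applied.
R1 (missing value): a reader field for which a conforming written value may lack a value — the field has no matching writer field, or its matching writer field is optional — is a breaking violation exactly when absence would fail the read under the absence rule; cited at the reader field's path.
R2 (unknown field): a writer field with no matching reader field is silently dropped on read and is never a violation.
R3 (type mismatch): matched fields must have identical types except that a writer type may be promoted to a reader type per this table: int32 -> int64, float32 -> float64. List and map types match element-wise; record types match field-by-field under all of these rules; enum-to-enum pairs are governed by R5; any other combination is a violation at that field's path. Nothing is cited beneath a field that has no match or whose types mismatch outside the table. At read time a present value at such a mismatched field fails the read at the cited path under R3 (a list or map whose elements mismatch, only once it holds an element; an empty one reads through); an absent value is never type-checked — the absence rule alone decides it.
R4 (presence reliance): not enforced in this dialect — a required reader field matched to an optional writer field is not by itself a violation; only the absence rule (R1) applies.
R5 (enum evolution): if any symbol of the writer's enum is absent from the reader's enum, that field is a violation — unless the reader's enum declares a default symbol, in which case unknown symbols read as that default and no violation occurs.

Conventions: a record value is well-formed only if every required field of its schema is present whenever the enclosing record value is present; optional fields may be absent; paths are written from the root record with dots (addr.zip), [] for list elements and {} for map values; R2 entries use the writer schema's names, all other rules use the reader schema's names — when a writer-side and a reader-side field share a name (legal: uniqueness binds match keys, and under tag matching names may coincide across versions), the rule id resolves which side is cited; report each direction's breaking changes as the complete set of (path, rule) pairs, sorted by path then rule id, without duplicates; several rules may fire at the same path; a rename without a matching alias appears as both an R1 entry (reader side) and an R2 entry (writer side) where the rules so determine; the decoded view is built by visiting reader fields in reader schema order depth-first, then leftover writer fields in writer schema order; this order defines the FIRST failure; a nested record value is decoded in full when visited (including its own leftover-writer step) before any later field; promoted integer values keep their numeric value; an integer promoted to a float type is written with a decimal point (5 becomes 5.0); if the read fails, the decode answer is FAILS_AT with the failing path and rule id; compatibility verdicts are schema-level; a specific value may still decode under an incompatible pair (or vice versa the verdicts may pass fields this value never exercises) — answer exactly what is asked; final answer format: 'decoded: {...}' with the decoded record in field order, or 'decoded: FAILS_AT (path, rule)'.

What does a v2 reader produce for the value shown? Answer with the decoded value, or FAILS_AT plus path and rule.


in Profile below, arrows point writer -> reader
decoding the Profile value with the v2 reader:
  scores := {}
  read fails at primary under R1 (no fill)
  => FAILS_AT (primary, R1)
checking off the Profile differences that do not matter here:
  field rating in record Profile: type float64 changed to bool -> affects the rule determinations only; this particular Profile value decodes identically
  removed field kind from record Profile -> affects the rule determinations only; this particular Profile value decodes identically

decoded: FAILS_AT (primary, R1)


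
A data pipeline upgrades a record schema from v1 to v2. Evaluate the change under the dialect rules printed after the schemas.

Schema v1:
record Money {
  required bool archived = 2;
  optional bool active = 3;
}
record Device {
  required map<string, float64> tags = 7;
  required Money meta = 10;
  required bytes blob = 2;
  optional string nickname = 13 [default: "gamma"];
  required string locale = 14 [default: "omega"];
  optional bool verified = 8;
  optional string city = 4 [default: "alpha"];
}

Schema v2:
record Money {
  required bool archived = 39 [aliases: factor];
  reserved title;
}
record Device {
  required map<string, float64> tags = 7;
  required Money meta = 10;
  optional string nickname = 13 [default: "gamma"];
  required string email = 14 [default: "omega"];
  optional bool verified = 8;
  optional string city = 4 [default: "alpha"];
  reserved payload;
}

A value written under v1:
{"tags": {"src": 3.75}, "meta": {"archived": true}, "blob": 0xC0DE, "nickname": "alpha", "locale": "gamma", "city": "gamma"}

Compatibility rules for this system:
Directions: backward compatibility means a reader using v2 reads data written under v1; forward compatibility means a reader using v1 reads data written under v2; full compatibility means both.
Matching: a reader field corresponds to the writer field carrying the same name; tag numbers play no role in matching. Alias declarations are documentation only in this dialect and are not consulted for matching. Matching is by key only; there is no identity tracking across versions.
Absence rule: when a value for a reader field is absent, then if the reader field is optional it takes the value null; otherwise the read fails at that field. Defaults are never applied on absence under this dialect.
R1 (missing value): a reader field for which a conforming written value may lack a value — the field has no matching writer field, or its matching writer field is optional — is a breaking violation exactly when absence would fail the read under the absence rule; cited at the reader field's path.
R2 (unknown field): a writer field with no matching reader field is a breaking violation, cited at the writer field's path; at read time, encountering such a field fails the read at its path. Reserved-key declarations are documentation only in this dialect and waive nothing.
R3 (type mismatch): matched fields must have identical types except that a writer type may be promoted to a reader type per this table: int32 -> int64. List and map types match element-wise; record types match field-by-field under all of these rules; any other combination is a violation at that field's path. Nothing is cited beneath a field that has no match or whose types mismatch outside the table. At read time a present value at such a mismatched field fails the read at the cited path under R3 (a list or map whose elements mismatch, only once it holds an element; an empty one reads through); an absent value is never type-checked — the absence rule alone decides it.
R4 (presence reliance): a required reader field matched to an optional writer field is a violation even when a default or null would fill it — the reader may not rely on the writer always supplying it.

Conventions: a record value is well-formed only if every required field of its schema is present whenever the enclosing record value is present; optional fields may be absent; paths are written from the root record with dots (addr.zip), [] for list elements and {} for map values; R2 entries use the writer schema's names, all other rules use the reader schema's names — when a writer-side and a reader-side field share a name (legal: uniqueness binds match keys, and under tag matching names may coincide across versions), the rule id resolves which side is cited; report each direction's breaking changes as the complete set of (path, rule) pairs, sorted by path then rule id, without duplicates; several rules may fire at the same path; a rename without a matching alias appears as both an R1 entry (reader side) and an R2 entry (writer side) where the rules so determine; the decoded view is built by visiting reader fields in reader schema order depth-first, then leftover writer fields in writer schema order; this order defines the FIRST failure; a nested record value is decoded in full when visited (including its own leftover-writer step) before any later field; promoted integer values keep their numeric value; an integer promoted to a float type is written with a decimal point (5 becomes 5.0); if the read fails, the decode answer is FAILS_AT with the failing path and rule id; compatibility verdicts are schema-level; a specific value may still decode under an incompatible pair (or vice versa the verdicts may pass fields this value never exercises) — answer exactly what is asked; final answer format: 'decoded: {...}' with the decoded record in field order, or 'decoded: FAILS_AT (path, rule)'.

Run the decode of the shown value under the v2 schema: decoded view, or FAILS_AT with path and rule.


each type pair in Device: writer, then reader
migrating the Device value to v2:
  tags := {"src": 3.75}
  meta.archived := true
  nickname := "alpha"
  read fails at email under R1 (no fill)
  => FAILS_AT (email, R1)
ruling out the remaining Device differences:
  removed field blob from record Device -> shifts the Device verdicts, not this decode
  removed field active from record Money -> shifts the Device verdicts, not this decode
  field archived in record Money: tag 2 changed to 39 -> no rule fires on it and the decoded Device view is identical with or without it

decoded: FAILS_AT (email, R1)


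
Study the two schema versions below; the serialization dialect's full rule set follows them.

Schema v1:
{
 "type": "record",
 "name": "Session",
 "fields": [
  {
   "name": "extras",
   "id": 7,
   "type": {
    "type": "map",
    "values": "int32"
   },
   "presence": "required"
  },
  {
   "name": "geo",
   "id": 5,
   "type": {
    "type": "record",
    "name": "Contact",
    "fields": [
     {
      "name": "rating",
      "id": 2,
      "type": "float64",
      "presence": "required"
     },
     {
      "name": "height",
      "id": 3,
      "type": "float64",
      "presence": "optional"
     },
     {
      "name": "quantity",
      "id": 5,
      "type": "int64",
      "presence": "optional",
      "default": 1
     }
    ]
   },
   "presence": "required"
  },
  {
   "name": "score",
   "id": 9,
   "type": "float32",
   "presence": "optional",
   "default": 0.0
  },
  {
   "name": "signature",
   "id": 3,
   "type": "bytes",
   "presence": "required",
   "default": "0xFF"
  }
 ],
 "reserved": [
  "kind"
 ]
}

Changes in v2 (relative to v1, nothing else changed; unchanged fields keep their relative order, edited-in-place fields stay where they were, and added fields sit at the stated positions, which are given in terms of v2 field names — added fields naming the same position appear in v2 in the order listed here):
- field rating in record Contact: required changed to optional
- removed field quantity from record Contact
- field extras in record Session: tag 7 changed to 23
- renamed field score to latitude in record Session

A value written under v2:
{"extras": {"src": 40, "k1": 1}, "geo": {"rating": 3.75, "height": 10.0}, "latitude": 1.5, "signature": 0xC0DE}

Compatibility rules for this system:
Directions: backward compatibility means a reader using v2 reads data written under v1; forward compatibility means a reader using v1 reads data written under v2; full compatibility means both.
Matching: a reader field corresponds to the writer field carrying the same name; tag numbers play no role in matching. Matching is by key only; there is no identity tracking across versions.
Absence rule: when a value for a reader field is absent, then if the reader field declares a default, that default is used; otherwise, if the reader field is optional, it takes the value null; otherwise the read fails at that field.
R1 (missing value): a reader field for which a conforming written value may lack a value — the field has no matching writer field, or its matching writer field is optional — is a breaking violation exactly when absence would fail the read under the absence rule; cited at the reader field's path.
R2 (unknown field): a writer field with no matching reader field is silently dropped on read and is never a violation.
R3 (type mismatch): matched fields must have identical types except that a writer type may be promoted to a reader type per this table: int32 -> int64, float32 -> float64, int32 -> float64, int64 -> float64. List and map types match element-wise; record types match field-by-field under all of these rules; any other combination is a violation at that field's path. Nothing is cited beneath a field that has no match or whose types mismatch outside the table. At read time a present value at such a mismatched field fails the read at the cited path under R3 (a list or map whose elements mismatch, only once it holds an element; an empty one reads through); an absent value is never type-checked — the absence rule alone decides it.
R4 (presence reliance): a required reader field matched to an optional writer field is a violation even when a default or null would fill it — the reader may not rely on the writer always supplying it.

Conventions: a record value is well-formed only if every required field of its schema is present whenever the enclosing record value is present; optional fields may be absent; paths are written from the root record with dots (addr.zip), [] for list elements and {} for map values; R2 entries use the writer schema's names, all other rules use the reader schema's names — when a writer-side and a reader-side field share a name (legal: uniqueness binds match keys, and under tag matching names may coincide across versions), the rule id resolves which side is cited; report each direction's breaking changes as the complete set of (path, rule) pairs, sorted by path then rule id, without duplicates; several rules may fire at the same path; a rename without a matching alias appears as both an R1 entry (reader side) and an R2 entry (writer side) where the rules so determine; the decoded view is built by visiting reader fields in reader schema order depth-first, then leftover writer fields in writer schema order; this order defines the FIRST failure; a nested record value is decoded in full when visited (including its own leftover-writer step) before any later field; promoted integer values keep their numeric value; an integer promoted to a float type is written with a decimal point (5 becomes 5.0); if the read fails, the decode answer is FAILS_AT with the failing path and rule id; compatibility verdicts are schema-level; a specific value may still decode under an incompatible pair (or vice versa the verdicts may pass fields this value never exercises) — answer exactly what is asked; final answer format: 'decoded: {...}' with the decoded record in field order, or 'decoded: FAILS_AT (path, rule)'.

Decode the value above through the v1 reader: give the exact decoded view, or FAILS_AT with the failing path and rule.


the writer's type comes first in each Session pair
decoding the Session value with the v1 reader:
  extras := {"src": 40, "k1": 1}
  geo.rating := 3.75
  geo.height := 10.0
  geo.quantity := 1 (missing; default applied)
  score := 0.0 (missing; default applied)
  signature := 0xC0DE
  writer latitude: no reader field; dropped
  => decoded: {"extras": {"src": 40, "k1": 1}, "geo": {"rating": 3.75, "height": 10.0, "quantity": 1}, "score": 0.0, "signature": 0xC0DE}
diffs on Session not affecting the asked answer:
  field rating in record Contact: required changed to optional -> matters for Session compatibility verdicts, not for this value's decode
  removed field quantity from record Contact -> triggers nothing under the printed rules; the Session answer is the same either way
  field extras in record Session: tag 7 changed to 23 -> triggers nothing under the printed rules; the Session answer is the same either way

decoded: {"extras": {"src": 40, "k1": 1}, "geo": {"rating": 3.75, "height": 10.0, "quantity": 1}, "score": 0.0, "signature": 0xC0DE}


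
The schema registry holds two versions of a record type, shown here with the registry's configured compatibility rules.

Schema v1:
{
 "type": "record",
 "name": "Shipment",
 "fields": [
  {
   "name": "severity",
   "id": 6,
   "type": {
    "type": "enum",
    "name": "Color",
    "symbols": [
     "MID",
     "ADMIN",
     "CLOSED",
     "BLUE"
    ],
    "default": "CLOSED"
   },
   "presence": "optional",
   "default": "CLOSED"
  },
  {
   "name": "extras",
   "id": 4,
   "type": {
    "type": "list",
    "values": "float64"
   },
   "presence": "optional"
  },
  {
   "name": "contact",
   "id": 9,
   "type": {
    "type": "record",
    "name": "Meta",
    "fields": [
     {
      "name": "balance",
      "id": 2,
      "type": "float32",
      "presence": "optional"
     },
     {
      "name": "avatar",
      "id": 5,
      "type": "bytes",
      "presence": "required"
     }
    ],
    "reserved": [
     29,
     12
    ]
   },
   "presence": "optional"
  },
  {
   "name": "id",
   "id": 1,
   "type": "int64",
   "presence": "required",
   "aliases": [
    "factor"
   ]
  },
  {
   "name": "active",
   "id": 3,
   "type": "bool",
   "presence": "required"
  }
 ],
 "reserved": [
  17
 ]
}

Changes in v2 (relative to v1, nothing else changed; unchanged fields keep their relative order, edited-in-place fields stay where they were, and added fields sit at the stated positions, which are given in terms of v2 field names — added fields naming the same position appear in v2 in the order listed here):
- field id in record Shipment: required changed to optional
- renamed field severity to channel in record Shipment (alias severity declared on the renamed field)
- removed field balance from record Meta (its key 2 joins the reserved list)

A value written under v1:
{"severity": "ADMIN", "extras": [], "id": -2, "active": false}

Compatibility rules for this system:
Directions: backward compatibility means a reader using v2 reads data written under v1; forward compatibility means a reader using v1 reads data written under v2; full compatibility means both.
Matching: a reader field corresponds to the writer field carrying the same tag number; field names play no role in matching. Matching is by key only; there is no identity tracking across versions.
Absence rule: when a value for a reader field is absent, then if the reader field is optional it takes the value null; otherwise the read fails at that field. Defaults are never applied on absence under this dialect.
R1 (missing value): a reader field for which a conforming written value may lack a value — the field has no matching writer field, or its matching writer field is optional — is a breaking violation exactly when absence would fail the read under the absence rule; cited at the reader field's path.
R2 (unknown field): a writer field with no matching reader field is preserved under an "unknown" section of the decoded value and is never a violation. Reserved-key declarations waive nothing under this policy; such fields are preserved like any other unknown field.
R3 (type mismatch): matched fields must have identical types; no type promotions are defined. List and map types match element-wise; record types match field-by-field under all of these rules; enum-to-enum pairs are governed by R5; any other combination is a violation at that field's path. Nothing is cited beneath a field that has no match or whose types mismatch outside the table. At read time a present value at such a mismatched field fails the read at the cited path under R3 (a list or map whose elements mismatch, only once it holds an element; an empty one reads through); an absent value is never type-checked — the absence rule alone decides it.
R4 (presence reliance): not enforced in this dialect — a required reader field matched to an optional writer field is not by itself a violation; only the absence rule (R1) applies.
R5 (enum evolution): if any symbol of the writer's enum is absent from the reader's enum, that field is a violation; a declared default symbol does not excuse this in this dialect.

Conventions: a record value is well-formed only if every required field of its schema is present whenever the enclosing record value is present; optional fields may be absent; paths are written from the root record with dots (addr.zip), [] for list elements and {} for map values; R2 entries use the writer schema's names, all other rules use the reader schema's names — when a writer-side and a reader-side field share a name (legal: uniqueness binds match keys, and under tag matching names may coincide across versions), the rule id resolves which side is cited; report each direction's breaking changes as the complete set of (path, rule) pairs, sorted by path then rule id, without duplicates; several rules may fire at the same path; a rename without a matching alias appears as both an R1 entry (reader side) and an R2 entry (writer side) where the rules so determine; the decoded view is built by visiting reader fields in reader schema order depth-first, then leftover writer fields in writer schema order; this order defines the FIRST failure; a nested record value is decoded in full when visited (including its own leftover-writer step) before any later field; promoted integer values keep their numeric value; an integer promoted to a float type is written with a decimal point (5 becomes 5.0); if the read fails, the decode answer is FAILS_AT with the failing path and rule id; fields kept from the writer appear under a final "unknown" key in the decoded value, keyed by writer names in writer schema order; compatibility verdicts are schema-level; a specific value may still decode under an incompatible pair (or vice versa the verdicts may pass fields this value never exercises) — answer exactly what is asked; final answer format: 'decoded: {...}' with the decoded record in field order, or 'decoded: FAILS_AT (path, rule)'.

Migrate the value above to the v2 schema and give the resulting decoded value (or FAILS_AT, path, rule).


decoded: {"channel": "ADMIN", "extras": [], "contact": null, "id": -2, "active": false}

each type pair in Shipment: writer, then reader
decoding the Shipment value with the v2 reader:
  channel := "ADMIN" (from writer severity)
  extras := []
  contact := null (not supplied -> null)
  id := -2
  active := false
  => decoded: {"channel": "ADMIN", "extras": [], "contact": null, "id": -2, "active": false}
remaining Shipment differences; none change what is asked:
  field id in record Shipment: required changed to optional -> schema-level compatibility only; this Shipment value's decode is unchanged
  removed field balance from record Meta (its key 2 joins the reserved list) -> inert under this dialect — no rule fires on Shipment and the result does not move
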